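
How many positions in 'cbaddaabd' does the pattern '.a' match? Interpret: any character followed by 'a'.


Pattern: .a means any character followed by 'a'.
Scanning 'cbaddaabd' position-by-position:
  Pos 0: window 'cb' -> no
  Pos 1: window 'ba' -> MATCH
  Pos 2: window 'ad' -> no
  Pos 3: window 'dd' -> no
  Pos 4: window 'da' -> MATCH
  Pos 5: window 'aa' -> MATCH
  Pos 6: window 'ab' -> no
  Pos 7: window 'bd' -> no
  Pos 8: window 'd' -> no
Total matches: 3

3


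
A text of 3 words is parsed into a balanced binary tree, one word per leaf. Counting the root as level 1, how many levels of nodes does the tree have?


In a balanced binary tree with n leaves the deepest leaf is ceil(log2(n)) edges below the root,
so counting node levels inclusive of root and leaves gives ceil(log2(n)) + 1 levels.
log2(3) = 1.5850
ceil(1.5850) = 2
levels = 2 + 1 = 3

3


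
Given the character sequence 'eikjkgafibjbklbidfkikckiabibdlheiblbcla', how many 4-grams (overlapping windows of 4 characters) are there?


String 'eikjkgafibjbklbidfkikckiabibdlheiblbcla' has length L = 39.
Number of overlapping n-grams = L - n + 1
Substituting: 39 - 4 + 1 = 36

36


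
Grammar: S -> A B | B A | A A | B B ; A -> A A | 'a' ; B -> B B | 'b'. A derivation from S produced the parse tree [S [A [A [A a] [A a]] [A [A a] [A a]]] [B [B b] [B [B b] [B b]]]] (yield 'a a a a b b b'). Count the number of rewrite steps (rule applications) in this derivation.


Every bracketed nonterminal node [X ...] in the tree is produced by exactly one rule application.
Reading the tree off as a leftmost derivation:
  Step 1: S  =>  A B   (applied S -> A B)
  Step 2: A B  =>  A A B   (applied A -> A A)
  Step 3: A A B  =>  A A A B   (applied A -> A A)
  Step 4: A A A B  =>  a A A B   (applied A -> a)
  Step 5: a A A B  =>  a a A B   (applied A -> a)
  Step 6: a a A B  =>  a a A A B   (applied A -> A A)
  Step 7: a a A A B  =>  a a a A B   (applied A -> a)
  Step 8: a a a A B  =>  a a a a B   (applied A -> a)
  Step 9: a a a a B  =>  a a a a B B   (applied B -> B B)
  Step 10: a a a a B B  =>  a a a a b B   (applied B -> b)
  Step 11: a a a a b B  =>  a a a a b B B   (applied B -> B B)
  Step 12: a a a a b B B  =>  a a a a b b B   (applied B -> b)
  Step 13: a a a a b b B  =>  a a a a b b b   (applied B -> b)
Final yield: a a a a b b b
Total rewrite steps: 13

13


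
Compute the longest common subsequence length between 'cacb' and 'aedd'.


DP table for LCS of 'cacb' and 'aedd':
       a  e  d  d
    0  0  0  0  0
  c 0  0  0  0  0
  a 0  1  1  1  1
  c 0  1  1  1  1
  b 0  1  1  1  1
LCS: 'a'
LCS length = 1

1


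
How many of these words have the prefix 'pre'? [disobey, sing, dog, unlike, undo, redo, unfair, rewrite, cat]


Checking each word for prefix 'pre':
  'disobey' -> no (count: 0)
  'sing' -> no (count: 0)
  'dog' -> no (count: 0)
  'unlike' -> no (count: 0)
  'undo' -> no (count: 0)
  'redo' -> no (count: 0)
  'unfair' -> no (count: 0)
  'rewrite' -> no (count: 0)
  'cat' -> no (count: 0)
Total with prefix 'pre': 0

0


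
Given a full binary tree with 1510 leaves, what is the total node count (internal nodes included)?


Leaf nodes (terminals): 1510
Internal nodes = n - 1 = 1510 - 1 = 1509
Total = leaves + internal = 1510 + 1509 = 3019

3019


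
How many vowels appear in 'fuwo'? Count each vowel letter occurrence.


Scanning each character of 'fuwo':
  Position 1: 'f' -> consonant (running count: 0)
  Position 2: 'u' -> vowel (running count: 1)
  Position 3: 'w' -> consonant (running count: 1)
  Position 4: 'o' -> vowel (running count: 2)
Total vowels: 2

2


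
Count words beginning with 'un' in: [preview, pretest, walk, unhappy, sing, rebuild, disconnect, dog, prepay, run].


Checking each word for prefix 'un':
  'preview' -> no (count: 0)
  'pretest' -> no (count: 0)
  'walk' -> no (count: 0)
  'unhappy' -> YES, starts with 'un' (count: 1)
  'sing' -> no (count: 1)
  'rebuild' -> no (count: 1)
  'disconnect' -> no (count: 1)
  'dog' -> no (count: 1)
  'prepay' -> no (count: 1)
  'run' -> no (count: 1)
Total with prefix 'un': 1

1


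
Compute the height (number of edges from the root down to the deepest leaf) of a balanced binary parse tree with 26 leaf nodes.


In a balanced binary tree with n leaves the deepest leaf is ceil(log2(n)) edges below the root.
log2(26) = 4.7004
ceil(4.7004) = 5
height (edges) = 5

5


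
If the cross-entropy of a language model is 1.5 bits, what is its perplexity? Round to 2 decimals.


Perplexity formula: PP = 2^H
H = 1.5
PP = 2^1.5
Decompose: 2^1.5 = 2^1 * 2^0.5 = 2^1 * sqrt(2)
2^1 = 2, sqrt(2) ~ 1.4142136
PP ~ 2 * 1.4142136 = 2.8284272
Rounded to 2 decimals: 2.83

2.83


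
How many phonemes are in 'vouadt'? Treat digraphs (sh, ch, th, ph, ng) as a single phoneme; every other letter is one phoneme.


Parsing 'vouadt' greedily, digraphs first:
  'v' -> consonant phoneme (phonemes so far: 1)
  'o' -> vowel phoneme (phonemes so far: 2)
  'u' -> vowel phoneme (phonemes so far: 3)
  'a' -> vowel phoneme (phonemes so far: 4)
  'd' -> consonant phoneme (phonemes so far: 5)
  't' -> consonant phoneme (phonemes so far: 6)
Total phonemes: 6

6


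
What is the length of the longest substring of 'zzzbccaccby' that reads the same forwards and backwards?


Scanning 'zzzbccaccby' for palindromic substrings.
Substring at positions 3-9: 'bccaccb'.
Check: reverse('bccaccb') = 'bccaccb' -> palindrome confirmed.
Neighbouring characters ('z' / 'y') break symmetry, so it cannot extend further.
No longer palindromic substring exists; longest length = 7

7


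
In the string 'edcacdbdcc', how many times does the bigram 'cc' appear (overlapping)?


Scanning 'edcacdbdcc' for bigram 'cc':
  Position 0: 'ed' -> no
  Position 1: 'dc' -> no
  Position 2: 'ca' -> no
  Position 3: 'ac' -> no
  Position 4: 'cd' -> no
  Position 5: 'db' -> no
  Position 6: 'bd' -> no
  Position 7: 'dc' -> no
  Position 8: 'cc' -> MATCH
Total matches: 1

1


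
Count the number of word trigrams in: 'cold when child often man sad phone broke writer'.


Word trigrams from [9] words:
  Trigram 1: (cold when child)
  Trigram 2: (when child often)
  Trigram 3: (child often man)
  Trigram 4: (often man sad)
  Trigram 5: (man sad phone)
  Trigram 6: (sad phone broke)
  Trigram 7: (phone broke writer)
Total word trigrams: 9 - 2 = 7

7


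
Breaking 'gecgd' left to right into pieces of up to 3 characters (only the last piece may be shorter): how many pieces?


'gecgd' has 5 characters.
Chunking with max size 3:
  Chunk 1: 'gec' (positions 0-2)
  Chunk 2: 'gd' (positions 3-4)
Total chunks: ceil(5 / 3) = 2

2


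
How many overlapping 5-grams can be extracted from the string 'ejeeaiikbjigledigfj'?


String 'ejeeaiikbjigledigfj' has length L = 19.
Number of overlapping n-grams = L - n + 1
Substituting: 19 - 5 + 1 = 15

15


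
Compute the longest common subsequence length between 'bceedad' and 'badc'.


DP table for LCS of 'bceedad' and 'badc':
       b  a  d  c
    0  0  0  0  0
  b 0  1  1  1  1
  c 0  1  1  1  2
  e 0  1  1  1  2
  e 0  1  1  1  2
  d 0  1  1  2  2
  a 0  1  2  2  2
  d 0  1  2  3  3
LCS: 'bad'
LCS length = 3

3


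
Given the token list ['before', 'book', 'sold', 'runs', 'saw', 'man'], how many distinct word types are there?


Listing all tokens and tracking unique types:
  Token 1: 'before' -> NEW (unique so far: 1)
  Token 2: 'book' -> NEW (unique so far: 2)
  Token 3: 'sold' -> NEW (unique so far: 3)
  Token 4: 'runs' -> NEW (unique so far: 4)
  Token 5: 'saw' -> NEW (unique so far: 5)
  Token 6: 'man' -> NEW (unique so far: 6)
Unique types: ('before', 'book', 'man', 'runs', 'saw', 'sold')
Vocabulary size: 6

6


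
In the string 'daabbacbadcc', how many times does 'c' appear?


Scanning 'daabbacbadcc' for 'c':
  Position 6: 'c' -> MATCH (count: 1)
  Position 10: 'c' -> MATCH (count: 2)
  Position 11: 'c' -> MATCH (count: 3)
Total occurrences of 'c': 3

3


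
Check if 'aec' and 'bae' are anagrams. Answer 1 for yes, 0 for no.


Sort characters of 'aec': 'ace'
Sort characters of 'bae': 'abe'
Sorted forms differ -> they are NOT anagrams
Result: 0

0


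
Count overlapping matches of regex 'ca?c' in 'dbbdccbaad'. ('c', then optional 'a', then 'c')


Pattern: ca?c means 'c', then optional 'a', then 'c'.
Scanning 'dbbdccbaad' position-by-position:
  Pos 0: window 'dbb' -> no
  Pos 1: window 'bbd' -> no
  Pos 2: window 'bdc' -> no
  Pos 3: window 'dcc' -> no
  Pos 4: window 'ccb' -> MATCH
  Pos 5: window 'cba' -> no
  Pos 6: window 'baa' -> no
  Pos 7: window 'aad' -> no
  Pos 8: window 'ad' -> no
  Pos 9: window 'd' -> no
Total matches: 1

1


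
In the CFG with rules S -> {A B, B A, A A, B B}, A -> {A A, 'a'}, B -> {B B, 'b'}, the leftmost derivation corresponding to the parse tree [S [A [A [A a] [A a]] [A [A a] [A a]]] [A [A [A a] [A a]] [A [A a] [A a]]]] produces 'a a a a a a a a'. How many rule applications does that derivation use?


Every bracketed nonterminal node [X ...] in the tree is produced by exactly one rule application.
Reading the tree off as a leftmost derivation:
  Step 1: S  =>  A A   (applied S -> A A)
  Step 2: A A  =>  A A A   (applied A -> A A)
  Step 3: A A A  =>  A A A A   (applied A -> A A)
  Step 4: A A A A  =>  a A A A   (applied A -> a)
  Step 5: a A A A  =>  a a A A   (applied A -> a)
  Step 6: a a A A  =>  a a A A A   (applied A -> A A)
  Step 7: a a A A A  =>  a a a A A   (applied A -> a)
  Step 8: a a a A A  =>  a a a a A   (applied A -> a)
  Step 9: a a a a A  =>  a a a a A A   (applied A -> A A)
  Step 10: a a a a A A  =>  a a a a A A A   (applied A -> A A)
  Step 11: a a a a A A A  =>  a a a a a A A   (applied A -> a)
  Step 12: a a a a a A A  =>  a a a a a a A   (applied A -> a)
  Step 13: a a a a a a A  =>  a a a a a a A A   (applied A -> A A)
  Step 14: a a a a a a A A  =>  a a a a a a a A   (applied A -> a)
  Step 15: a a a a a a a A  =>  a a a a a a a a   (applied A -> a)
Final yield: a a a a a a a a
Total rewrite steps: 15

15


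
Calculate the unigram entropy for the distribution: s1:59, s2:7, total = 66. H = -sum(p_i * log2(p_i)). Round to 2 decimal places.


Computing entropy H = -sum(p_i * log2(p_i)):
  s1: p = 59/66 = 0.8939, -p*log2(p) = 0.1446
  s2: p = 7/66 = 0.1061, -p*log2(p) = 0.3433
H = sum of terms = 0.4879
Rounded to 2 decimals: 0.49

0.49


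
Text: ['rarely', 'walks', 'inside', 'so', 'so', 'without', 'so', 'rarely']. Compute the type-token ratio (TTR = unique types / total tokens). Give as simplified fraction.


Tokens: 8
Unique types: ('inside', 'rarely', 'so', 'walks', 'without') = 5
TTR = 5/8
Already in lowest terms.

5/8


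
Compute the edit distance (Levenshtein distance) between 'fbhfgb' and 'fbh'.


Building DP table for s1='fbhfgb' (len 6) and s2='fbh' (len 3):
       f  b  h
    0  1  2  3
  f 1  0  1  2
  b 2  1  0  1
  h 3  2  1  0
  f 4  3  2  1
  g 5  4  3  2
  b 6  5  4  3
Edit distance = dp[6][3] = 3

3


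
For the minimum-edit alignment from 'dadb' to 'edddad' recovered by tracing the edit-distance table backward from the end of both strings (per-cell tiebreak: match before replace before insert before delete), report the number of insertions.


Edit distance = 4. Backtracking from cell (4, 6) with preference match > replace > insert > delete,
then listing the resulting alignment 'dadb' -> 'edddad' left to right:
  Step 1: insert 'e' [insertion #1]
  Step 2: keep 'd'
  Step 3: replace a->d
  Step 4: keep 'd'
  Step 5: insert 'a' [insertion #2]
  Step 6: replace b->d
Total insertions: 2

2


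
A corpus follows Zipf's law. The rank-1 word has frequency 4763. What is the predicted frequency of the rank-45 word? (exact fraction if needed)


Zipf's law: freq(rank) = f1 / rank
f1 = 4763, rank = 45
freq = 4763 / 45
GCD(4763, 45) = 1
Simplified: 4763/45

4763/45


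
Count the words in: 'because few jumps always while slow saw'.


Counting words by splitting on spaces:
  Word 1: 'because'
  Word 2: 'few'
  Word 3: 'jumps'
  Word 4: 'always'
  Word 5: 'while'
  Word 6: 'slow'
  Word 7: 'saw'
Total words: 7

7


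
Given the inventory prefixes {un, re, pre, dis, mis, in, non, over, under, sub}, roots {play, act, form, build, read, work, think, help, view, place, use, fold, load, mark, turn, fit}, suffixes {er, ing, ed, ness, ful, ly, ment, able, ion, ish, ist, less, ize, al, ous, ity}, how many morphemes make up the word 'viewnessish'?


Segmenting 'viewnessish' against the inventory:
  'view' -> root (morpheme 1)
  'ness' -> suffix (morpheme 2)
  'ish' -> suffix (morpheme 3)
Total morphemes: 3

3


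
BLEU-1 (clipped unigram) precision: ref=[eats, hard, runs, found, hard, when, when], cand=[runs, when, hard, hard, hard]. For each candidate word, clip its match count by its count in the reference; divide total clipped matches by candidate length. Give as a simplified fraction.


Reference word counts: {'eats': 1, 'found': 1, 'hard': 2, 'runs': 1, 'when': 2}
Checking each candidate word (with clipping):
  'runs' -> in reference (ref count 1, used 1/1) -> match (matches: 1)
  'when' -> in reference (ref count 2, used 1/2) -> match (matches: 2)
  'hard' -> in reference (ref count 2, used 1/2) -> match (matches: 3)
  'hard' -> in reference (ref count 2, used 2/2) -> match (matches: 4)
  'hard' -> ref count 2 already used up (2/2) -> clipped, no match (matches: 4)
Clipped matches: 4, Candidate length: 5
Precision = 4/5

4/5


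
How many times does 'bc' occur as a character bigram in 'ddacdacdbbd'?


Scanning 'ddacdacdbbd' for bigram 'bc':
  Position 0: 'dd' -> no
  Position 1: 'da' -> no
  Position 2: 'ac' -> no
  Position 3: 'cd' -> no
  Position 4: 'da' -> no
  Position 5: 'ac' -> no
  Position 6: 'cd' -> no
  Position 7: 'db' -> no
  Position 8: 'bb' -> no
  Position 9: 'bd' -> no
Total matches: 0

0


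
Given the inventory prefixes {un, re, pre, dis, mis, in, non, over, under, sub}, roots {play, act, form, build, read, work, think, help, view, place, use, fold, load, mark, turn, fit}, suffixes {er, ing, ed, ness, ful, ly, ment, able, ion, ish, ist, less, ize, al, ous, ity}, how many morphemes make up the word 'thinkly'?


Segmenting 'thinkly' against the inventory:
  'think' -> root (morpheme 1)
  'ly' -> suffix (morpheme 2)
Total morphemes: 2

2


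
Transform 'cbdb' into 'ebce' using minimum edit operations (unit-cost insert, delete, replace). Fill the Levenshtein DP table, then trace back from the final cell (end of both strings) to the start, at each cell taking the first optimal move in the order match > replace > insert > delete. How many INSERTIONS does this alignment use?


Edit distance = 3. Backtracking from cell (4, 4) with preference match > replace > insert > delete,
then listing the resulting alignment 'cbdb' -> 'ebce' left to right:
  Step 1: replace c->e
  Step 2: keep 'b'
  Step 3: replace d->c
  Step 4: replace b->e
Total insertions: 0

0


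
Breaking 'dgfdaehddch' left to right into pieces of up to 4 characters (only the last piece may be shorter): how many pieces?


'dgfdaehddch' has 11 characters.
Chunking with max size 4:
  Chunk 1: 'dgfd' (positions 0-3)
  Chunk 2: 'aehd' (positions 4-7)
  Chunk 3: 'dch' (positions 8-10)
Total chunks: ceil(11 / 4) = 3

3


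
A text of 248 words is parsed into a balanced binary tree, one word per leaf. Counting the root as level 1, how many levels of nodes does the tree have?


In a balanced binary tree with n leaves the deepest leaf is ceil(log2(n)) edges below the root,
so counting node levels inclusive of root and leaves gives ceil(log2(n)) + 1 levels.
log2(248) = 7.9542
ceil(7.9542) = 8
levels = 8 + 1 = 9

9


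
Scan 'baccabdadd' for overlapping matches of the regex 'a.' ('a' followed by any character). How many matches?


Pattern: a. means 'a' followed by any character.
Scanning 'baccabdadd' position-by-position:
  Pos 0: window 'ba' -> no
  Pos 1: window 'ac' -> MATCH
  Pos 2: window 'cc' -> no
  Pos 3: window 'ca' -> no
  Pos 4: window 'ab' -> MATCH
  Pos 5: window 'bd' -> no
  Pos 6: window 'da' -> no
  Pos 7: window 'ad' -> MATCH
  Pos 8: window 'dd' -> no
  Pos 9: window 'd' -> no
Total matches: 3

3


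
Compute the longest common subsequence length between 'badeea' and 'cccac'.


DP table for LCS of 'badeea' and 'cccac':
       c  c  c  a  c
    0  0  0  0  0  0
  b 0  0  0  0  0  0
  a 0  0  0  0  1  1
  d 0  0  0  0  1  1
  e 0  0  0  0  1  1
  e 0  0  0  0  1  1
  a 0  0  0  0  1  1
LCS: 'a'
LCS length = 1

1


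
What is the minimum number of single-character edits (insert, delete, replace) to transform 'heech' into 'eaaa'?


Building DP table for s1='heech' (len 5) and s2='eaaa' (len 4):
       e  a  a  a
    0  1  2  3  4
  h 1  1  2  3  4
  e 2  1  2  3  4
  e 3  2  2  3  4
  c 4  3  3  3  4
  h 5  4  4  4  4
Edit distance = dp[5][4] = 4

4


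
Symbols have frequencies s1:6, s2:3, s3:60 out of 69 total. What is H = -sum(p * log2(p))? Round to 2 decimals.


Computing entropy H = -sum(p_i * log2(p_i)):
  s1: p = 6/69 = 0.0870, -p*log2(p) = 0.3064
  s2: p = 3/69 = 0.0435, -p*log2(p) = 0.1967
  s3: p = 60/69 = 0.8696, -p*log2(p) = 0.1753
H = sum of terms = 0.6784
Rounded to 2 decimals: 0.68

0.68


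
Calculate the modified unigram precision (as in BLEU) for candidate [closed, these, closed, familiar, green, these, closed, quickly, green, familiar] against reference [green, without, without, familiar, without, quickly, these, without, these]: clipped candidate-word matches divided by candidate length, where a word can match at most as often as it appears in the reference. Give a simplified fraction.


Reference word counts: {'familiar': 1, 'green': 1, 'quickly': 1, 'these': 2, 'without': 4}
Checking each candidate word (with clipping):
  'closed' -> not in reference -> no match (matches: 0)
  'these' -> in reference (ref count 2, used 1/2) -> match (matches: 1)
  'closed' -> not in reference -> no match (matches: 1)
  'familiar' -> in reference (ref count 1, used 1/1) -> match (matches: 2)
  'green' -> in reference (ref count 1, used 1/1) -> match (matches: 3)
  'these' -> in reference (ref count 2, used 2/2) -> match (matches: 4)
  'closed' -> not in reference -> no match (matches: 4)
  'quickly' -> in reference (ref count 1, used 1/1) -> match (matches: 5)
  'green' -> ref count 1 already used up (1/1) -> clipped, no match (matches: 5)
  'familiar' -> ref count 1 already used up (1/1) -> clipped, no match (matches: 5)
Clipped matches: 5, Candidate length: 10
Precision = 5/10 = 1/2

1/2


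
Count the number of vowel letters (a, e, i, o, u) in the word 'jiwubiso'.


Scanning each character of 'jiwubiso':
  Position 1: 'j' -> consonant (running count: 0)
  Position 2: 'i' -> vowel (running count: 1)
  Position 3: 'w' -> consonant (running count: 1)
  Position 4: 'u' -> vowel (running count: 2)
  Position 5: 'b' -> consonant (running count: 2)
  Position 6: 'i' -> vowel (running count: 3)
  Position 7: 's' -> consonant (running count: 3)
  Position 8: 'o' -> vowel (running count: 4)
Total vowels: 4

4


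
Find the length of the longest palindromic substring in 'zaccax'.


Scanning 'zaccax' for palindromic substrings.
Substring at positions 1-4: 'acca'.
Check: reverse('acca') = 'acca' -> palindrome confirmed.
Neighbouring characters ('z' / 'x') break symmetry, so it cannot extend further.
No longer palindromic substring exists; longest length = 4

4


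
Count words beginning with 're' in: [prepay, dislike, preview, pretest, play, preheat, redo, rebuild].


Checking each word for prefix 're':
  'prepay' -> no (count: 0)
  'dislike' -> no (count: 0)
  'preview' -> no (count: 0)
  'pretest' -> no (count: 0)
  'play' -> no (count: 0)
  'preheat' -> no (count: 0)
  'redo' -> YES, starts with 're' (count: 1)
  'rebuild' -> YES, starts with 're' (count: 2)
Total with prefix 're': 2

2


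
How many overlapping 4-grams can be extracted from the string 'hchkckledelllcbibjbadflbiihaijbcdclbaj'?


String 'hchkckledelllcbibjbadflbiihaijbcdclbaj' has length L = 38.
Number of overlapping n-grams = L - n + 1
Substituting: 38 - 4 + 1 = 35

35


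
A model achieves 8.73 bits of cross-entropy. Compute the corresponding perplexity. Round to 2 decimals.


Perplexity formula: PP = 2^H
H = 8.73
PP = 2^8.73
Decompose: 2^8.73 = 2^8 * 2^0.73
2^8 = 256, 2^0.73 ~ 1.6586391
PP ~ 256 * 1.6586391 = 424.6116096
Rounded to 2 decimals: 424.61

424.61


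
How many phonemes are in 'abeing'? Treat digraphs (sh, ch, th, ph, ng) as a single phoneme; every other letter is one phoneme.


Parsing 'abeing' greedily, digraphs first:
  'a' -> vowel phoneme (phonemes so far: 1)
  'b' -> consonant phoneme (phonemes so far: 2)
  'e' -> vowel phoneme (phonemes so far: 3)
  'i' -> vowel phoneme (phonemes so far: 4)
  'ng' -> digraph (1 consonant phoneme) (phonemes so far: 5)
Total phonemes: 5

5


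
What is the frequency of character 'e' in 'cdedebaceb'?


Scanning 'cdedebaceb' for 'e':
  Position 2: 'e' -> MATCH (count: 1)
  Position 4: 'e' -> MATCH (count: 2)
  Position 8: 'e' -> MATCH (count: 3)
Total occurrences of 'e': 3

3


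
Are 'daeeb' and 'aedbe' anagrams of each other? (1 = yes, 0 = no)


Sort characters of 'daeeb': 'abdee'
Sort characters of 'aedbe': 'abdee'
Sorted forms match -> they ARE anagrams
Result: 1

1


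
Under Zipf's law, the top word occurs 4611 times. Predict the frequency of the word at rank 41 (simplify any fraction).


Zipf's law: freq(rank) = f1 / rank
f1 = 4611, rank = 41
freq = 4611 / 41
GCD(4611, 41) = 1
Simplified: 4611/41

4611/41


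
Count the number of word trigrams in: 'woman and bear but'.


Word trigrams from [4] words:
  Trigram 1: (woman and bear)
  Trigram 2: (and bear but)
Total word trigrams: 4 - 2 = 2

2


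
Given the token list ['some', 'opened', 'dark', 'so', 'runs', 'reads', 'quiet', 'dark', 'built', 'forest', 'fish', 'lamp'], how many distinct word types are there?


Listing all tokens and tracking unique types:
  Token 1: 'some' -> NEW (unique so far: 1)
  Token 2: 'opened' -> NEW (unique so far: 2)
  Token 3: 'dark' -> NEW (unique so far: 3)
  Token 4: 'so' -> NEW (unique so far: 4)
  Token 5: 'runs' -> NEW (unique so far: 5)
  Token 6: 'reads' -> NEW (unique so far: 6)
  Token 7: 'quiet' -> NEW (unique so far: 7)
  Token 8: 'dark' -> duplicate (unique so far: 7)
  Token 9: 'built' -> NEW (unique so far: 8)
  Token 10: 'forest' -> NEW (unique so far: 9)
  Token 11: 'fish' -> NEW (unique so far: 10)
  Token 12: 'lamp' -> NEW (unique so far: 11)
Unique types: ('built', 'dark', 'fish', 'forest', 'lamp', 'opened', 'quiet', 'reads', 'runs', 'so', 'some')
Vocabulary size: 11

11


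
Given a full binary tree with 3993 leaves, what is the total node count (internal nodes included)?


Leaf nodes (terminals): 3993
Internal nodes = n - 1 = 3993 - 1 = 3992
Total = leaves + internal = 3993 + 3992 = 7985

7985


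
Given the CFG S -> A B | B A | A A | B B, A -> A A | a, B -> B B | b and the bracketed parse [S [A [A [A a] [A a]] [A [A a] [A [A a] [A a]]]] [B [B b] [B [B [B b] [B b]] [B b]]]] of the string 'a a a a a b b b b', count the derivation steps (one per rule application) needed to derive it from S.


Every bracketed nonterminal node [X ...] in the tree is produced by exactly one rule application.
Reading the tree off as a leftmost derivation:
  Step 1: S  =>  A B   (applied S -> A B)
  Step 2: A B  =>  A A B   (applied A -> A A)
  Step 3: A A B  =>  A A A B   (applied A -> A A)
  Step 4: A A A B  =>  a A A B   (applied A -> a)
  Step 5: a A A B  =>  a a A B   (applied A -> a)
  Step 6: a a A B  =>  a a A A B   (applied A -> A A)
  Step 7: a a A A B  =>  a a a A B   (applied A -> a)
  Step 8: a a a A B  =>  a a a A A B   (applied A -> A A)
  Step 9: a a a A A B  =>  a a a a A B   (applied A -> a)
  Step 10: a a a a A B  =>  a a a a a B   (applied A -> a)
  Step 11: a a a a a B  =>  a a a a a B B   (applied B -> B B)
  Step 12: a a a a a B B  =>  a a a a a b B   (applied B -> b)
  Step 13: a a a a a b B  =>  a a a a a b B B   (applied B -> B B)
  Step 14: a a a a a b B B  =>  a a a a a b B B B   (applied B -> B B)
  Step 15: a a a a a b B B B  =>  a a a a a b b B B   (applied B -> b)
  Step 16: a a a a a b b B B  =>  a a a a a b b b B   (applied B -> b)
  Step 17: a a a a a b b b B  =>  a a a a a b b b b   (applied B -> b)
Final yield: a a a a a b b b b
Total rewrite steps: 17

17


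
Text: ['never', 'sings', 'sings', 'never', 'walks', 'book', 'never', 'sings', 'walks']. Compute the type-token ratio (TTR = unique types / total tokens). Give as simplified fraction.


Tokens: 9
Unique types: ('book', 'never', 'sings', 'walks') = 4
TTR = 4/9
Already in lowest terms.

4/9


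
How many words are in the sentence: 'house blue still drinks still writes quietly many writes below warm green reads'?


Counting words by splitting on spaces:
  Word 1: 'house'
  Word 2: 'blue'
  Word 3: 'still'
  Word 4: 'drinks'
  Word 5: 'still'
  Word 6: 'writes'
  Word 7: 'quietly'
  Word 8: 'many'
  Word 9: 'writes'
  Word 10: 'below'
  Word 11: 'warm'
  Word 12: 'green'
  Word 13: 'reads'
Total words: 13

13


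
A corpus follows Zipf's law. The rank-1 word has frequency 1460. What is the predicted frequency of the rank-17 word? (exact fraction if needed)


Zipf's law: freq(rank) = f1 / rank
f1 = 1460, rank = 17
freq = 1460 / 17
GCD(1460, 17) = 1
Simplified: 1460/17

1460/17


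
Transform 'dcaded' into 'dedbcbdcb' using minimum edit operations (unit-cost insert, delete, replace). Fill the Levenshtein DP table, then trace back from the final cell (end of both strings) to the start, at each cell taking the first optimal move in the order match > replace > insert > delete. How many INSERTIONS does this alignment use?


Edit distance = 6. Backtracking from cell (6, 9) with preference match > replace > insert > delete,
then listing the resulting alignment 'dcaded' -> 'dedbcbdcb' left to right:
  Step 1: insert 'd' [insertion #1]
  Step 2: insert 'e' [insertion #2]
  Step 3: keep 'd'
  Step 4: insert 'b' [insertion #3]
  Step 5: keep 'c'
  Step 6: replace a->b
  Step 7: keep 'd'
  Step 8: replace e->c
  Step 9: replace d->b
Total insertions: 3

3


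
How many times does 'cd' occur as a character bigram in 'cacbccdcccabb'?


Scanning 'cacbccdcccabb' for bigram 'cd':
  Position 0: 'ca' -> no
  Position 1: 'ac' -> no
  Position 2: 'cb' -> no
  Position 3: 'bc' -> no
  Position 4: 'cc' -> no
  Position 5: 'cd' -> MATCH
  Position 6: 'dc' -> no
  Position 7: 'cc' -> no
  Position 8: 'cc' -> no
  Position 9: 'ca' -> no
  Position 10: 'ab' -> no
  Position 11: 'bb' -> no
Total matches: 1

1


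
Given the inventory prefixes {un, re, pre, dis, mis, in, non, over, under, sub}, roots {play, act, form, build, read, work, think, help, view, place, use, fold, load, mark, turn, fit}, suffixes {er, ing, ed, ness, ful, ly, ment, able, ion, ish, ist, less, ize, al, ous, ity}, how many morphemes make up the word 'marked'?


Segmenting 'marked' against the inventory:
  'mark' -> root (morpheme 1)
  'ed' -> suffix (morpheme 2)
Total morphemes: 2

2


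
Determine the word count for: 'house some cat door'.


Counting words by splitting on spaces:
  Word 1: 'house'
  Word 2: 'some'
  Word 3: 'cat'
  Word 4: 'door'
Total words: 4

4


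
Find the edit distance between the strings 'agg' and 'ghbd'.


Building DP table for s1='agg' (len 3) and s2='ghbd' (len 4):
       g  h  b  d
    0  1  2  3  4
  a 1  1  2  3  4
  g 2  1  2  3  4
  g 3  2  2  3  4
Edit distance = dp[3][4] = 4

4


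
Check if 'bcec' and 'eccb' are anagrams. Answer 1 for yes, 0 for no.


Sort characters of 'bcec': 'bcce'
Sort characters of 'eccb': 'bcce'
Sorted forms match -> they ARE anagrams
Result: 1

1


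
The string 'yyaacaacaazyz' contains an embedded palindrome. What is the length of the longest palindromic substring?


Scanning 'yyaacaacaazyz' for palindromic substrings.
Substring at positions 2-9: 'aacaacaa'.
Check: reverse('aacaacaa') = 'aacaacaa' -> palindrome confirmed.
Neighbouring characters ('y' / 'z') break symmetry, so it cannot extend further.
No longer palindromic substring exists; longest length = 8

8


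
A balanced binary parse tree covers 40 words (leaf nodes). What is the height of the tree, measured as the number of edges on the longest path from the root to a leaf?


In a balanced binary tree with n leaves the deepest leaf is ceil(log2(n)) edges below the root.
log2(40) = 5.3219
ceil(5.3219) = 6
height (edges) = 6

6


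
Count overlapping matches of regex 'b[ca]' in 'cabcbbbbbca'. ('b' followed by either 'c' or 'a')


Pattern: b[ca] means 'b' followed by either 'c' or 'a'.
Scanning 'cabcbbbbbca' position-by-position:
  Pos 0: window 'ca' -> no
  Pos 1: window 'ab' -> no
  Pos 2: window 'bc' -> MATCH
  Pos 3: window 'cb' -> no
  Pos 4: window 'bb' -> no
  Pos 5: window 'bb' -> no
  Pos 6: window 'bb' -> no
  Pos 7: window 'bb' -> no
  Pos 8: window 'bc' -> MATCH
  Pos 9: window 'ca' -> no
  Pos 10: window 'a' -> no
Total matches: 2

2


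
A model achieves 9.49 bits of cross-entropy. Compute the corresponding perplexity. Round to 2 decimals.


Perplexity formula: PP = 2^H
H = 9.49
PP = 2^9.49
Decompose: 2^9.49 = 2^9 * 2^0.49
2^9 = 512, 2^0.49 ~ 1.4044449
PP ~ 512 * 1.4044449 = 719.0757888
Rounded to 2 decimals: 719.08

719.08


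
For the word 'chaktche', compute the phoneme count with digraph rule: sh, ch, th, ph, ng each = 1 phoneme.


Parsing 'chaktche' greedily, digraphs first:
  'ch' -> digraph (1 consonant phoneme) (phonemes so far: 1)
  'a' -> vowel phoneme (phonemes so far: 2)
  'k' -> consonant phoneme (phonemes so far: 3)
  't' -> consonant phoneme (phonemes so far: 4)
  'ch' -> digraph (1 consonant phoneme) (phonemes so far: 5)
  'e' -> vowel phoneme (phonemes so far: 6)
Total phonemes: 6

6


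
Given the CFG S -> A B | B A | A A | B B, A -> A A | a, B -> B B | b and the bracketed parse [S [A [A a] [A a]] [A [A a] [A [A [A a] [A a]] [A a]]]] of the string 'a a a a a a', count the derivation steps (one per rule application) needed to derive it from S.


Every bracketed nonterminal node [X ...] in the tree is produced by exactly one rule application.
Reading the tree off as a leftmost derivation:
  Step 1: S  =>  A A   (applied S -> A A)
  Step 2: A A  =>  A A A   (applied A -> A A)
  Step 3: A A A  =>  a A A   (applied A -> a)
  Step 4: a A A  =>  a a A   (applied A -> a)
  Step 5: a a A  =>  a a A A   (applied A -> A A)
  Step 6: a a A A  =>  a a a A   (applied A -> a)
  Step 7: a a a A  =>  a a a A A   (applied A -> A A)
  Step 8: a a a A A  =>  a a a A A A   (applied A -> A A)
  Step 9: a a a A A A  =>  a a a a A A   (applied A -> a)
  Step 10: a a a a A A  =>  a a a a a A   (applied A -> a)
  Step 11: a a a a a A  =>  a a a a a a   (applied A -> a)
Final yield: a a a a a a
Total rewrite steps: 11

11


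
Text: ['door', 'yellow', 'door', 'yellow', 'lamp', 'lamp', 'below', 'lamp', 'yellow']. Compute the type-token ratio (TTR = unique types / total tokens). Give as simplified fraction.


Tokens: 9
Unique types: ('below', 'door', 'lamp', 'yellow') = 4
TTR = 4/9
Already in lowest terms.

4/9


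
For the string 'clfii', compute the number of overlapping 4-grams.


String 'clfii' has length L = 5.
Number of overlapping n-grams = L - n + 1
Substituting: 5 - 4 + 1 = 2

2


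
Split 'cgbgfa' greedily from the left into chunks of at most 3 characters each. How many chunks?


'cgbgfa' has 6 characters.
Chunking with max size 3:
  Chunk 1: 'cgb' (positions 0-2)
  Chunk 2: 'gfa' (positions 3-5)
Total chunks: ceil(6 / 3) = 2

2


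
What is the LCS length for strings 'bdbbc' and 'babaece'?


DP table for LCS of 'bdbbc' and 'babaece':
       b  a  b  a  e  c  e
    0  0  0  0  0  0  0  0
  b 0  1  1  1  1  1  1  1
  d 0  1  1  1  1  1  1  1
  b 0  1  1  2  2  2  2  2
  b 0  1  1  2  2  2  2  2
  c 0  1  1  2  2  2  3  3
LCS: 'bbc'
LCS length = 3

3


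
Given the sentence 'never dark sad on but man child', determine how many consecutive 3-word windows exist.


Word trigrams from [7] words:
  Trigram 1: (never dark sad)
  Trigram 2: (dark sad on)
  Trigram 3: (sad on but)
  Trigram 4: (on but man)
  Trigram 5: (but man child)
Total word trigrams: 7 - 2 = 5

5


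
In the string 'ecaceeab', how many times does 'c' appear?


Scanning 'ecaceeab' for 'c':
  Position 1: 'c' -> MATCH (count: 1)
  Position 3: 'c' -> MATCH (count: 2)
Total occurrences of 'c': 2

2


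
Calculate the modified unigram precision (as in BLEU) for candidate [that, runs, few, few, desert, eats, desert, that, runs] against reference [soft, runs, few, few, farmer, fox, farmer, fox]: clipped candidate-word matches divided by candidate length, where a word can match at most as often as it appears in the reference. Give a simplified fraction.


Reference word counts: {'farmer': 2, 'few': 2, 'fox': 2, 'runs': 1, 'soft': 1}
Checking each candidate word (with clipping):
  'that' -> not in reference -> no match (matches: 0)
  'runs' -> in reference (ref count 1, used 1/1) -> match (matches: 1)
  'few' -> in reference (ref count 2, used 1/2) -> match (matches: 2)
  'few' -> in reference (ref count 2, used 2/2) -> match (matches: 3)
  'desert' -> not in reference -> no match (matches: 3)
  'eats' -> not in reference -> no match (matches: 3)
  'desert' -> not in reference -> no match (matches: 3)
  'that' -> not in reference -> no match (matches: 3)
  'runs' -> ref count 1 already used up (1/1) -> clipped, no match (matches: 3)
Clipped matches: 3, Candidate length: 9
Precision = 3/9 = 1/3

1/3


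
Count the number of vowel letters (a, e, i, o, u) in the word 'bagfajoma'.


Scanning each character of 'bagfajoma':
  Position 1: 'b' -> consonant (running count: 0)
  Position 2: 'a' -> vowel (running count: 1)
  Position 3: 'g' -> consonant (running count: 1)
  Position 4: 'f' -> consonant (running count: 1)
  Position 5: 'a' -> vowel (running count: 2)
  Position 6: 'j' -> consonant (running count: 2)
  Position 7: 'o' -> vowel (running count: 3)
  Position 8: 'm' -> consonant (running count: 3)
  Position 9: 'a' -> vowel (running count: 4)
Total vowels: 4

4


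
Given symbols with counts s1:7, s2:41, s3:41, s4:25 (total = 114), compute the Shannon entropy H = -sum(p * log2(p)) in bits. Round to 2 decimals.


Computing entropy H = -sum(p_i * log2(p_i)):
  s1: p = 7/114 = 0.0614, -p*log2(p) = 0.2472
  s2: p = 41/114 = 0.3596, -p*log2(p) = 0.5306
  s3: p = 41/114 = 0.3596, -p*log2(p) = 0.5306
  s4: p = 25/114 = 0.2193, -p*log2(p) = 0.4801
H = sum of terms = 1.7885
Rounded to 2 decimals: 1.79

1.79


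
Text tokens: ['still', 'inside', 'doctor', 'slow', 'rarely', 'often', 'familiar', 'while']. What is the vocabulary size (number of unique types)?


Listing all tokens and tracking unique types:
  Token 1: 'still' -> NEW (unique so far: 1)
  Token 2: 'inside' -> NEW (unique so far: 2)
  Token 3: 'doctor' -> NEW (unique so far: 3)
  Token 4: 'slow' -> NEW (unique so far: 4)
  Token 5: 'rarely' -> NEW (unique so far: 5)
  Token 6: 'often' -> NEW (unique so far: 6)
  Token 7: 'familiar' -> NEW (unique so far: 7)
  Token 8: 'while' -> NEW (unique so far: 8)
Unique types: ('doctor', 'familiar', 'inside', 'often', 'rarely', 'slow', 'still', 'while')
Vocabulary size: 8

8


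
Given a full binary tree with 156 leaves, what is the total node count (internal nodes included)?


Leaf nodes (terminals): 156
Internal nodes = n - 1 = 156 - 1 = 155
Total = leaves + internal = 156 + 155 = 311

311


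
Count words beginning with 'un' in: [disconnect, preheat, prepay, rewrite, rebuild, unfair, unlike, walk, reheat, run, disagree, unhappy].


Checking each word for prefix 'un':
  'disconnect' -> no (count: 0)
  'preheat' -> no (count: 0)
  'prepay' -> no (count: 0)
  'rewrite' -> no (count: 0)
  'rebuild' -> no (count: 0)
  'unfair' -> YES, starts with 'un' (count: 1)
  'unlike' -> YES, starts with 'un' (count: 2)
  'walk' -> no (count: 2)
  'reheat' -> no (count: 2)
  'run' -> no (count: 2)
  'disagree' -> no (count: 2)
  'unhappy' -> YES, starts with 'un' (count: 3)
Total with prefix 'un': 3

3


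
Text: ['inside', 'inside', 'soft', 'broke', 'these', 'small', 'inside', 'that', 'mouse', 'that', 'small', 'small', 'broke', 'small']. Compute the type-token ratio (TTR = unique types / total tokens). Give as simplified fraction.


Tokens: 14
Unique types: ('broke', 'inside', 'mouse', 'small', 'soft', 'that', 'these') = 7
TTR = 7/14
Simplify: divide both by 7 -> 1/2
TTR = 1/2

1/2


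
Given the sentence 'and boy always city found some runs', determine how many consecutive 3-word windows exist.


Word trigrams from [7] words:
  Trigram 1: (and boy always)
  Trigram 2: (boy always city)
  Trigram 3: (always city found)
  Trigram 4: (city found some)
  Trigram 5: (found some runs)
Total word trigrams: 7 - 2 = 5

5


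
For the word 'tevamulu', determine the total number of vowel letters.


Scanning each character of 'tevamulu':
  Position 1: 't' -> consonant (running count: 0)
  Position 2: 'e' -> vowel (running count: 1)
  Position 3: 'v' -> consonant (running count: 1)
  Position 4: 'a' -> vowel (running count: 2)
  Position 5: 'm' -> consonant (running count: 2)
  Position 6: 'u' -> vowel (running count: 3)
  Position 7: 'l' -> consonant (running count: 3)
  Position 8: 'u' -> vowel (running count: 4)
Total vowels: 4

4


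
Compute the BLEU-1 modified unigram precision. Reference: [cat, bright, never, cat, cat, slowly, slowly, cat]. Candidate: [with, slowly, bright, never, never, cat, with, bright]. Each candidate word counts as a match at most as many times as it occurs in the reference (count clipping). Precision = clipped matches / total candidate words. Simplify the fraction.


Reference word counts: {'bright': 1, 'cat': 4, 'never': 1, 'slowly': 2}
Checking each candidate word (with clipping):
  'with' -> not in reference -> no match (matches: 0)
  'slowly' -> in reference (ref count 2, used 1/2) -> match (matches: 1)
  'bright' -> in reference (ref count 1, used 1/1) -> match (matches: 2)
  'never' -> in reference (ref count 1, used 1/1) -> match (matches: 3)
  'never' -> ref count 1 already used up (1/1) -> clipped, no match (matches: 3)
  'cat' -> in reference (ref count 4, used 1/4) -> match (matches: 4)
  'with' -> not in reference -> no match (matches: 4)
  'bright' -> ref count 1 already used up (1/1) -> clipped, no match (matches: 4)
Clipped matches: 4, Candidate length: 8
Precision = 4/8 = 1/2

1/2


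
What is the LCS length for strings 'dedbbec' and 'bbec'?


DP table for LCS of 'dedbbec' and 'bbec':
       b  b  e  c
    0  0  0  0  0
  d 0  0  0  0  0
  e 0  0  0  1  1
  d 0  0  0  1  1
  b 0  1  1  1  1
  b 0  1  2  2  2
  e 0  1  2  3  3
  c 0  1  2  3  4
LCS: 'bbec'
LCS length = 4

4


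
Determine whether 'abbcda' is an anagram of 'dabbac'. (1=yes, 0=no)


Sort characters of 'abbcda': 'aabbcd'
Sort characters of 'dabbac': 'aabbcd'
Sorted forms match -> they ARE anagrams
Result: 1

1


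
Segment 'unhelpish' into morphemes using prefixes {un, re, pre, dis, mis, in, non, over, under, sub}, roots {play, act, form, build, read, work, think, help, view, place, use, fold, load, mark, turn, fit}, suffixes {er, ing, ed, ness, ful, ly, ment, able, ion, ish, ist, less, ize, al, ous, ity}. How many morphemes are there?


Segmenting 'unhelpish' against the inventory:
  'un' -> prefix (morpheme 1)
  'help' -> root (morpheme 2)
  'ish' -> suffix (morpheme 3)
Total morphemes: 3

3


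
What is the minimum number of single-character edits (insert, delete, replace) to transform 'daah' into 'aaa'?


Building DP table for s1='daah' (len 4) and s2='aaa' (len 3):
       a  a  a
    0  1  2  3
  d 1  1  2  3
  a 2  1  1  2
  a 3  2  1  1
  h 4  3  2  2
Edit distance = dp[4][3] = 2

2


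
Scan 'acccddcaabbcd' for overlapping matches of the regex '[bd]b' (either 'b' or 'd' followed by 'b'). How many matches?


Pattern: [bd]b means either 'b' or 'd' followed by 'b'.
Scanning 'acccddcaabbcd' position-by-position:
  Pos 0: window 'ac' -> no
  Pos 1: window 'cc' -> no
  Pos 2: window 'cc' -> no
  Pos 3: window 'cd' -> no
  Pos 4: window 'dd' -> no
  Pos 5: window 'dc' -> no
  Pos 6: window 'ca' -> no
  Pos 7: window 'aa' -> no
  Pos 8: window 'ab' -> no
  Pos 9: window 'bb' -> MATCH
  Pos 10: window 'bc' -> no
  Pos 11: window 'cd' -> no
  Pos 12: window 'd' -> no
Total matches: 1

1
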